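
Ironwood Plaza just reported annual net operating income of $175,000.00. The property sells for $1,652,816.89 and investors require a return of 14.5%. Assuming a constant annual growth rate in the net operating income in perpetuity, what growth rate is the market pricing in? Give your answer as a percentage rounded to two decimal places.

P = D₀(1+g)/(r−g) ⇒ P(r−g) = D₀(1+g) ⇒ g(P+D₀) = P·r − D₀
g = (P·r − D₀)/(P + D₀) = ($1,652,816.89×0.145 − $175,000.00) / ($1,652,816.89 + $175,000.00) = 0.035375

3.54%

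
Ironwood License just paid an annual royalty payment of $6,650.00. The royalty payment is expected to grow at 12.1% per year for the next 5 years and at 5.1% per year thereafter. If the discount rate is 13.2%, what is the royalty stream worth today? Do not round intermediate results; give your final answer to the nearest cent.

D_1 = 7454.65000
D_2 = 8356.66265
D_3 = 9367.81883
D_4 = 10501.32491
D_5 = 11771.98522
Terminal value at year 5: TV = D_5×(1+g_2)/(r−g_2) = 12372.35647/0.081 = 152745.14160
P_0 = D_1/(1+r)^1 + D_2/(1+r)^2 + D_3/(1+r)^3 + D_4/(1+r)^4 + D_5/(1+r)^5 + TV/(1+r)^5
    = 6585.37986 + 6521.38765 + 6458.01728 + 6395.26269 + 6333.11791 + 82174.15959 = 114467.32498

$114467.32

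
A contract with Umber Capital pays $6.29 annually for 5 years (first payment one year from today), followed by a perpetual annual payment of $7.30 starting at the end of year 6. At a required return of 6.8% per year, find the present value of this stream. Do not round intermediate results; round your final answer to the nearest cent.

PV of 5-year annuity: $6.29 × [1 − (1+0.068)^−5] / 0.068 = 25.92894
Perpetuity value at year 5: $7.30 / 0.068 = 107.35294
PV of perpetuity: 107.35294 / (1+0.068)^5 = 77.26053
Total PV = 25.92894 + 77.26053 = 103.18947

$103.19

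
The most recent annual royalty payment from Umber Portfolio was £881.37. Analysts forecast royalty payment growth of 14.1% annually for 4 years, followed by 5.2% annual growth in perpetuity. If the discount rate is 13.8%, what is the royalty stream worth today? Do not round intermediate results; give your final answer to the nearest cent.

£14444.32

D_1 = 1005.64317
D_2 = 1147.43886
D_3 = 1309.22774
D_4 = 1493.82885
Terminal value at year 4: TV = D_4×(1+g_2)/(r−g_2) = 1571.50795/0.086 = 18273.34822
P_0 = D_1/(1+r)^1 + D_2/(1+r)^2 + D_3/(1+r)^3 + D_4/(1+r)^4 + TV/(1+r)^4
    = 883.69347 + 886.02307 + 888.35880 + 890.70070 + 10895.54809 = 14444.32413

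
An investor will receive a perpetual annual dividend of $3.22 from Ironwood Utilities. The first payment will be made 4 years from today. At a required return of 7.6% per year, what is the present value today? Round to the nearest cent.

Value at end of year 3: C / r = $3.22 / 0.076 = $42.3684
Discount to today: PV = $42.3684 / (1 + 0.076)^3 = $42.3684 / 1.245767 = $34.01

$34.01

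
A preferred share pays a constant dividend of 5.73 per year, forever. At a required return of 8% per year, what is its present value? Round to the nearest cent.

71.63

Level perpetuity: PV = C / r = 5.73 / 0.08 = 71.63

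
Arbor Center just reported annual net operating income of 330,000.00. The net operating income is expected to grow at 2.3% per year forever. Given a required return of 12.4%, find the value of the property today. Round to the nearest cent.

3342475.25

D₁ = D₀ × (1 + g) = 330,000.00 × 1.023 = 337,590.0000
Growing perpetuity: P = D₁ / (r − g) = 337,590.0000 / (0.124 − 0.023) = 3,342,475.25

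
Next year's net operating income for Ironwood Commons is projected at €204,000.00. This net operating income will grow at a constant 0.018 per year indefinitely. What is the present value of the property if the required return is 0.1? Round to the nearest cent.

Growing perpetuity: P = D₁ / (r − g) = €204,000.0000 / (0.1 − 0.018) = €2,487,804.88

€2487804.88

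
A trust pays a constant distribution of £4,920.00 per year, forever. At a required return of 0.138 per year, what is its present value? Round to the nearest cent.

Level perpetuity: PV = C / r = £4,920.00 / 0.138 = £35,652.17

£35652.17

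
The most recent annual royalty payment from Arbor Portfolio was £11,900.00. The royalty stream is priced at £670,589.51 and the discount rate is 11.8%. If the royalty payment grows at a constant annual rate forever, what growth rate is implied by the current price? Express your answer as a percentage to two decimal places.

9.85%

P = D₀(1+g)/(r−g) ⇒ P(r−g) = D₀(1+g) ⇒ g(P+D₀) = P·r − D₀
g = (P·r − D₀)/(P + D₀) = (£670,589.51×0.118 − £11,900.00) / (£670,589.51 + £11,900.00) = 0.098506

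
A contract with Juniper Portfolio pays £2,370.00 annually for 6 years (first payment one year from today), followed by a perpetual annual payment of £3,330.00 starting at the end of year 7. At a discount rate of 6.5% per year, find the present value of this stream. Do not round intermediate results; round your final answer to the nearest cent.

£46583.40

PV of 6-year annuity: £2,370.00 × [1 − (1+0.065)^−6] / 0.065 = 11473.20213
Perpetuity value at year 6: £3,330.00 / 0.065 = 51230.76923
PV of perpetuity: 51230.76923 / (1+0.065)^6 = 35110.19409
Total PV = 11473.20213 + 35110.19409 = 46583.39622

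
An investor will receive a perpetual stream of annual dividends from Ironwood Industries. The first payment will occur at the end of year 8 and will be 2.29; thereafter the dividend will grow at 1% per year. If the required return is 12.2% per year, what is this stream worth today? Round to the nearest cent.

9.13

Value at end of year 7: C₁ / (r − g) = 2.29 / (0.122 − 0.01) = 20.4464
Discount to today: PV = 20.4464 / (1 + 0.122)^7 = 20.4464 / 2.238463 = 9.13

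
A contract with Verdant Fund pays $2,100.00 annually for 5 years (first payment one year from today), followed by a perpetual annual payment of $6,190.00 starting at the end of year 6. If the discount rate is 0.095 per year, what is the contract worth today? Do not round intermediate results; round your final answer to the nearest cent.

$49453.49

PV of 5-year annuity: $2,100.00 × [1 − (1+0.095)^−5] / 0.095 = 8063.38845
Perpetuity value at year 5: $6,190.00 / 0.095 = 65157.89474
PV of perpetuity: 65157.89474 / (1+0.095)^5 = 41390.09735
Total PV = 8063.38845 + 41390.09735 = 49453.48580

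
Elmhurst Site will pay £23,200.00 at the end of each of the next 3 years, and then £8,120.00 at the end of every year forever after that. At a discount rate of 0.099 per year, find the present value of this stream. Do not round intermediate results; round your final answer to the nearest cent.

PV of 3-year annuity: £23,200.00 × [1 − (1+0.099)^−3] / 0.099 = 57796.69009
Perpetuity value at year 3: £8,120.00 / 0.099 = 82020.20202
PV of perpetuity: 82020.20202 / (1+0.099)^3 = 61791.36049
Total PV = 57796.69009 + 61791.36049 = 119588.05058

£119588.05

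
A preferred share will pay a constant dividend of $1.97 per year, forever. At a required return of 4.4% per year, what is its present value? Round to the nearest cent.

$44.77

Level perpetuity: PV = C / r = $1.97 / 0.044 = $44.77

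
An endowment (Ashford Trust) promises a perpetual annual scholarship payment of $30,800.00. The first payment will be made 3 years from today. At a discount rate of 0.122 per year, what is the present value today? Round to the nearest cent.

Value at end of year 2: C / r = $30,800.00 / 0.122 = $252,459.0164
Discount to today: PV = $252,459.0164 / (1 + 0.122)^2 = $252,459.0164 / 1.258884 = $200,541.92

$200541.92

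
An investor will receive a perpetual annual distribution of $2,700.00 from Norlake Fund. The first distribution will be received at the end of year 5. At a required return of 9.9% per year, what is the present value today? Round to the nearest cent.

Value at end of year 4: C / r = $2,700.00 / 0.099 = $27,272.7273
Discount to today: PV = $27,272.7273 / (1 + 0.099)^4 = $27,272.7273 / 1.458783 = $18,695.53

$18695.53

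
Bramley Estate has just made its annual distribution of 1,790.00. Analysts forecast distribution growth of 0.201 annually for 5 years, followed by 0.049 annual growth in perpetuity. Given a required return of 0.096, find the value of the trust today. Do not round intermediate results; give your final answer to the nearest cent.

D_1 = 2149.79000
D_2 = 2581.89779
D_3 = 3100.85925
D_4 = 3724.13195
D_5 = 4472.68248
Terminal value at year 5: TV = D_5×(1+g_2)/(r−g_2) = 4691.84392/0.047 = 99826.46635
P_0 = D_1/(1+r)^1 + D_2/(1+r)^2 + D_3/(1+r)^3 + D_4/(1+r)^4 + D_5/(1+r)^5 + TV/(1+r)^5
    = 1961.48723 + 2149.40343 + 2355.32255 + 2580.96933 + 2828.23373 + 63123.76982 = 74999.18609

74999.19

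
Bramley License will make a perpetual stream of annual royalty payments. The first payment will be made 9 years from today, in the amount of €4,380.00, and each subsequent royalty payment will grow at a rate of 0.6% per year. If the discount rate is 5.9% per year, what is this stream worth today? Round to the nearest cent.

Value at end of year 8: C₁ / (r − g) = €4,380.00 / (0.059 − 0.006) = €82,641.5094
Discount to today: PV = €82,641.5094 / (1 + 0.059)^8 = €82,641.5094 / 1.581859 = €52,243.29

€52243.29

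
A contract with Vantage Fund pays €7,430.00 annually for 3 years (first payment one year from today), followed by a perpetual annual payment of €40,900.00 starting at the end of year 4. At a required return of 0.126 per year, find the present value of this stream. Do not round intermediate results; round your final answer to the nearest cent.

PV of 3-year annuity: €7,430.00 × [1 − (1+0.126)^−3] / 0.126 = 17663.20921
Perpetuity value at year 3: €40,900.00 / 0.126 = 324603.17460
PV of perpetuity: 324603.17460 / (1+0.126)^3 = 227372.31906
Total PV = 17663.20921 + 227372.31906 = 245035.52827

€245035.53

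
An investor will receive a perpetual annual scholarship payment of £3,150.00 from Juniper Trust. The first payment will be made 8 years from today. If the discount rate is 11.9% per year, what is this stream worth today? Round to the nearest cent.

Value at end of year 7: C / r = £3,150.00 / 0.119 = £26,470.5882
Discount to today: PV = £26,470.5882 / (1 + 0.119)^7 = £26,470.5882 / 2.196902 = £12,049.05

£12049.05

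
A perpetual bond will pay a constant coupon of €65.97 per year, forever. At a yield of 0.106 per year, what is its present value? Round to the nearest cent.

€622.36

Level perpetuity: PV = C / r = €65.97 / 0.106 = €622.36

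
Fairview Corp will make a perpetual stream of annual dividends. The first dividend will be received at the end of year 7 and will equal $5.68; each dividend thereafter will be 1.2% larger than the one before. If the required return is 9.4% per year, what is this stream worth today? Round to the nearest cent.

$40.40

Value at end of year 6: C₁ / (r − g) = $5.68 / (0.094 − 0.012) = $69.2683
Discount to today: PV = $69.2683 / (1 + 0.094)^6 = $69.2683 / 1.714368 = $40.40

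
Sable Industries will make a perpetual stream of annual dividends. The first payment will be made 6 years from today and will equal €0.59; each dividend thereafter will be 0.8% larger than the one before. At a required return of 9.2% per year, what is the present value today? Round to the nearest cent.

€4.52

Value at end of year 5: C₁ / (r − g) = €0.59 / (0.092 − 0.008) = €7.0238
Discount to today: PV = €7.0238 / (1 + 0.092)^5 = €7.0238 / 1.552792 = €4.52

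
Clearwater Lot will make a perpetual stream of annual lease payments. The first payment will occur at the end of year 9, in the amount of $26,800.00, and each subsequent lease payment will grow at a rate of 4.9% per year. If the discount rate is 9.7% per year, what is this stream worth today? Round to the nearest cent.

$266219.91

Value at end of year 8: C₁ / (r − g) = $26,800.00 / (0.097 − 0.049) = $558,333.3333
Discount to today: PV = $558,333.3333 / (1 + 0.097)^8 = $558,333.3333 / 2.097264 = $266,219.91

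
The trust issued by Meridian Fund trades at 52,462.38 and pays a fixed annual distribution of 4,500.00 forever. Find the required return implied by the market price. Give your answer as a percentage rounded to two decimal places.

8.58%

P = C/r ⇒ r = C/P = 4,500.00/52,462.38 = 0.085776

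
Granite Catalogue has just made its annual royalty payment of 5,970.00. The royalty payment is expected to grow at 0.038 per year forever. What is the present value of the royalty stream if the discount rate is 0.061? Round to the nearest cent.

269428.70

D₁ = D₀ × (1 + g) = 5,970.00 × 1.038 = 6,196.8600
Growing perpetuity: P = D₁ / (r − g) = 6,196.8600 / (0.061 − 0.038) = 269,428.70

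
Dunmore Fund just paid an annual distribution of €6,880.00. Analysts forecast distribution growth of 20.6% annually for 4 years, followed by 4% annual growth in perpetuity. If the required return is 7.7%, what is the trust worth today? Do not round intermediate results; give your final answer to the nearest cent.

€340859.27

D_1 = 8297.28000
D_2 = 10006.51968
D_3 = 12067.86273
D_4 = 14553.84246
Terminal value at year 4: TV = D_4×(1+g_2)/(r−g_2) = 15135.99616/0.037 = 409080.97718
P_0 = D_1/(1+r)^1 + D_2/(1+r)^2 + D_3/(1+r)^3 + D_4/(1+r)^4 + TV/(1+r)^4
    = 7704.06685 + 8626.83809 + 9660.13625 + 10817.19992 + 304051.02477 = 340859.26588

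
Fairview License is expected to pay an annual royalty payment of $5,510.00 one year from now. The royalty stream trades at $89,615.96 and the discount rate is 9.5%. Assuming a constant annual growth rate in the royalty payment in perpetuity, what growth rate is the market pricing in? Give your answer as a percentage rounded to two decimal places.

P = D₁/(r−g) ⇒ g = r − D₁/P = 0.095 − $5,510.00/$89,615.96 = 0.033515

3.35%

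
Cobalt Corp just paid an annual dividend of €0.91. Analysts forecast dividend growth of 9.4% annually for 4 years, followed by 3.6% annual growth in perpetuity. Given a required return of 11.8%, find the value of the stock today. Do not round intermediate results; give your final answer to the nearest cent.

€13.99

D_1 = 0.99554
D_2 = 1.08912
D_3 = 1.19150
D_4 = 1.30350
Terminal value at year 4: TV = D_4×(1+g_2)/(r−g_2) = 1.35042/0.082 = 16.46860
P_0 = D_1/(1+r)^1 + D_2/(1+r)^2 + D_3/(1+r)^3 + D_4/(1+r)^4 + TV/(1+r)^4
    = 0.89047 + 0.87135 + 0.85264 + 0.83434 + 10.54118 = 13.98998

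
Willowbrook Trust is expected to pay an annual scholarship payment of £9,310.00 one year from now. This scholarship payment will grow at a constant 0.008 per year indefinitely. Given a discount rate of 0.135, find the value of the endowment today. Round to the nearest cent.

Growing perpetuity: P = D₁ / (r − g) = £9,310.0000 / (0.135 − 0.008) = £73,307.09

£73307.09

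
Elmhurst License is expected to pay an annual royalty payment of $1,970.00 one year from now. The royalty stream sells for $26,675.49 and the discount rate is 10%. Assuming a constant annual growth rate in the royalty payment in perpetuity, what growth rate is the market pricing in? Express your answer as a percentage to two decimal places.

2.61%

P = D₁/(r−g) ⇒ g = r − D₁/P = 0.1 − $1,970.00/$26,675.49 = 0.026149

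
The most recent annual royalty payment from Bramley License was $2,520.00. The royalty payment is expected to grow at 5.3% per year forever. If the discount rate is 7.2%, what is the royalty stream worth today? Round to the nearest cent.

D₁ = D₀ × (1 + g) = $2,520.00 × 1.053 = $2,653.5600
Growing perpetuity: P = D₁ / (r − g) = $2,653.5600 / (0.072 − 0.053) = $139,661.05

$139661.05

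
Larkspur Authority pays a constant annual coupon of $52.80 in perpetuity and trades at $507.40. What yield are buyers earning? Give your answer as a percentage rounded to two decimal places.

10.41%

P = C/r ⇒ r = C/P = $52.80/$507.40 = 0.104060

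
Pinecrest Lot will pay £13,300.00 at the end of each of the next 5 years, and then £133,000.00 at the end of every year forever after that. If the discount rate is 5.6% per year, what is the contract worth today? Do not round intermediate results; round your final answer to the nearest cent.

£1865245.61

PV of 5-year annuity: £13,300.00 × [1 − (1+0.056)^−5] / 0.056 = 56639.37680
Perpetuity value at year 5: £133,000.00 / 0.056 = 2375000.00000
PV of perpetuity: 2375000.00000 / (1+0.056)^5 = 1808606.23198
Total PV = 56639.37680 + 1808606.23198 = 1865245.60878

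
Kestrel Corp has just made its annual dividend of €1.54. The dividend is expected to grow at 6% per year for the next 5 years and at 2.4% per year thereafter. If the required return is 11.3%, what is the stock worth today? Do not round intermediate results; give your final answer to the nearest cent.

D_1 = 1.63240
D_2 = 1.73034
D_3 = 1.83416
D_4 = 1.94421
D_5 = 2.06087
Terminal value at year 5: TV = D_5×(1+g_2)/(r−g_2) = 2.11033/0.089 = 23.71155
P_0 = D_1/(1+r)^1 + D_2/(1+r)^2 + D_3/(1+r)^3 + D_4/(1+r)^4 + D_5/(1+r)^5 + TV/(1+r)^5
    = 1.46667 + 1.39683 + 1.33031 + 1.26696 + 1.20663 + 13.88303 = 20.55042

€20.55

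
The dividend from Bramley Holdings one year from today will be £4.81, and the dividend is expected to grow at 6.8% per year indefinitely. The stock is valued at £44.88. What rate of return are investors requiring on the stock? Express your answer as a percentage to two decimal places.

17.52%

P = D₁/(r − g) ⇒ r = D₁/P + g = £4.8100/£44.88 + 0.068 = 0.107175 + 0.068 = 0.175175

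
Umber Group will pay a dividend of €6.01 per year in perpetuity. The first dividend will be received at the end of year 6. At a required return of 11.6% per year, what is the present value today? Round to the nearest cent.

Value at end of year 5: C / r = €6.01 / 0.116 = €51.8103
Discount to today: PV = €51.8103 / (1 + 0.116)^5 = €51.8103 / 1.731095 = €29.93

€29.93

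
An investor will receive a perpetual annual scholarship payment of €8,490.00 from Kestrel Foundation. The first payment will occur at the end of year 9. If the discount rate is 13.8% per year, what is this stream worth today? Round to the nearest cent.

Value at end of year 8: C / r = €8,490.00 / 0.138 = €61,521.7391
Discount to today: PV = €61,521.7391 / (1 + 0.138)^8 = €61,521.7391 / 2.812795 = €21,872.10

€21872.10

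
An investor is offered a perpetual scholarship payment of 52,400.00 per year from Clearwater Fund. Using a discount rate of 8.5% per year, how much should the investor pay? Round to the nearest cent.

616470.59

Level perpetuity: PV = C / r = 52,400.00 / 0.085 = 616,470.59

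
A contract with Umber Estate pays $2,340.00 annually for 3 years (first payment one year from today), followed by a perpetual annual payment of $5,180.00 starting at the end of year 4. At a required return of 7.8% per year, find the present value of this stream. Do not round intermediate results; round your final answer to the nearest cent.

PV of 3-year annuity: $2,340.00 × [1 − (1+0.078)^−3] / 0.078 = 6052.23586
Perpetuity value at year 3: $5,180.00 / 0.078 = 66410.25641
PV of perpetuity: 66410.25641 / (1+0.078)^3 = 53012.57190
Total PV = 6052.23586 + 53012.57190 = 59064.80776

$59064.81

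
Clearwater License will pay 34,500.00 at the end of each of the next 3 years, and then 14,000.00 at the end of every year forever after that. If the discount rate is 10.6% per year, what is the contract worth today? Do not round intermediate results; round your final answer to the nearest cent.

PV of 3-year annuity: 34,500.00 × [1 − (1+0.106)^−3] / 0.106 = 84898.16360
Perpetuity value at year 3: 14,000.00 / 0.106 = 132075.47170
PV of perpetuity: 132075.47170 / (1+0.106)^3 = 97624.04299
Total PV = 84898.16360 + 97624.04299 = 182522.20659

182522.21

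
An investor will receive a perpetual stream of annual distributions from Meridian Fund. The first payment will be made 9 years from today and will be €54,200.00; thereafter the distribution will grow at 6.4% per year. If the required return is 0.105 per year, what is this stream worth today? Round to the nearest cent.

€594726.38

Value at end of year 8: C₁ / (r − g) = €54,200.00 / (0.105 − 0.064) = €1,321,951.2195
Discount to today: PV = €1,321,951.2195 / (1 + 0.105)^8 = €1,321,951.2195 / 2.222789 = €594,726.38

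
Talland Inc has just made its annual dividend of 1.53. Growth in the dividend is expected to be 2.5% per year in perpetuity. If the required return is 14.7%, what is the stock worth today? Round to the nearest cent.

D₁ = D₀ × (1 + g) = 1.53 × 1.025 = 1.5683
Growing perpetuity: P = D₁ / (r − g) = 1.5683 / (0.147 − 0.025) = 12.85

12.85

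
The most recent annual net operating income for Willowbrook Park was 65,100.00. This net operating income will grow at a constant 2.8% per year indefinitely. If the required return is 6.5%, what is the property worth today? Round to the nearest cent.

1808724.32

D₁ = D₀ × (1 + g) = 65,100.00 × 1.028 = 66,922.8000
Growing perpetuity: P = D₁ / (r − g) = 66,922.8000 / (0.065 − 0.028) = 1,808,724.32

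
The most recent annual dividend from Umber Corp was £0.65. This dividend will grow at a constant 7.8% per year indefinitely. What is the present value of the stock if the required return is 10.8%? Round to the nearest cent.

D₁ = D₀ × (1 + g) = £0.65 × 1.078 = £0.7007
Growing perpetuity: P = D₁ / (r − g) = £0.7007 / (0.108 − 0.078) = £23.36

£23.36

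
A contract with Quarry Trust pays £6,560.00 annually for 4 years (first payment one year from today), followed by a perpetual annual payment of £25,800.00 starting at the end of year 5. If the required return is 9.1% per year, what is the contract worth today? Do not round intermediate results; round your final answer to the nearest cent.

£221320.84

PV of 4-year annuity: £6,560.00 × [1 − (1+0.091)^−4] / 0.091 = 21205.99749
Perpetuity value at year 4: £25,800.00 / 0.091 = 283516.48352
PV of perpetuity: 283516.48352 / (1+0.091)^4 = 200114.84705
Total PV = 21205.99749 + 200114.84705 = 221320.84454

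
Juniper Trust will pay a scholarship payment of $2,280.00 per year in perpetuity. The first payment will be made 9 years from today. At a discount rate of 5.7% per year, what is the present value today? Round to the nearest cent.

$25672.02

Value at end of year 8: C / r = $2,280.00 / 0.057 = $40,000.0000
Discount to today: PV = $40,000.0000 / (1 + 0.057)^8 = $40,000.0000 / 1.558116 = $25,672.02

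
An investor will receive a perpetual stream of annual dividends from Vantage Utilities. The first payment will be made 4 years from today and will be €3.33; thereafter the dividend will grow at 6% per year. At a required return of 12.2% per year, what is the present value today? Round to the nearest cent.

€38.03

Value at end of year 3: C₁ / (r − g) = €3.33 / (0.122 − 0.06) = €53.7097
Discount to today: PV = €53.7097 / (1 + 0.122)^3 = €53.7097 / 1.412468 = €38.03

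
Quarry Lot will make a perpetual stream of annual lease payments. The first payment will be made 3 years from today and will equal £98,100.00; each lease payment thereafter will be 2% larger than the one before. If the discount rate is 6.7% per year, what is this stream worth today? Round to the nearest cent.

Value at end of year 2: C₁ / (r − g) = £98,100.00 / (0.067 − 0.02) = £2,087,234.0426
Discount to today: PV = £2,087,234.0426 / (1 + 0.067)^2 = £2,087,234.0426 / 1.138489 = £1,833,337.03

£1833337.03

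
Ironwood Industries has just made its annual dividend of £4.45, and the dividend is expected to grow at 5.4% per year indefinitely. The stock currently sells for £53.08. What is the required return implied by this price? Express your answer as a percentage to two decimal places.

14.24%

D₁ = £4.45 × 1.054 = £4.6903
P = D₁/(r − g) ⇒ r = D₁/P + g = £4.6903/£53.08 + 0.054 = 0.088363 + 0.054 = 0.142363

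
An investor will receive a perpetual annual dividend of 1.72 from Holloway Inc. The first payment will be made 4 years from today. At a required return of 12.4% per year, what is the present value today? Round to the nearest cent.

9.77

Value at end of year 3: C / r = 1.72 / 0.124 = 13.8710
Discount to today: PV = 13.8710 / (1 + 0.124)^3 = 13.8710 / 1.420035 = 9.77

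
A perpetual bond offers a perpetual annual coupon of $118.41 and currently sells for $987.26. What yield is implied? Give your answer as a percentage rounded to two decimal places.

11.99%

P = C/r ⇒ r = C/P = $118.41/$987.26 = 0.119938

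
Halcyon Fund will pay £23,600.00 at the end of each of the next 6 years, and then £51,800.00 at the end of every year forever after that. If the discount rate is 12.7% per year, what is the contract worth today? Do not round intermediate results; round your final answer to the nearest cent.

PV of 6-year annuity: £23,600.00 × [1 − (1+0.127)^−6] / 0.127 = 95135.64739
Perpetuity value at year 6: £51,800.00 / 0.127 = 407874.01575
PV of perpetuity: 407874.01575 / (1+0.127)^6 = 199059.33208
Total PV = 95135.64739 + 199059.33208 = 294194.97947

£294194.98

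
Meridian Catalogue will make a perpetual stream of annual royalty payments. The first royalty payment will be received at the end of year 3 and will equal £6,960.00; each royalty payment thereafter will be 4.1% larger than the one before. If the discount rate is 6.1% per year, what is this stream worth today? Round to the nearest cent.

Value at end of year 2: C₁ / (r − g) = £6,960.00 / (0.061 − 0.041) = £348,000.0000
Discount to today: PV = £348,000.0000 / (1 + 0.061)^2 = £348,000.0000 / 1.125721 = £309,135.21

£309135.21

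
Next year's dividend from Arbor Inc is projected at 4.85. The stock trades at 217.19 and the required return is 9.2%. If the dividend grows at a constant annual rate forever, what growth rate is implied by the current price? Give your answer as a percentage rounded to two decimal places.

P = D₁/(r−g) ⇒ g = r − D₁/P = 0.092 − 4.85/217.19 = 0.069669

6.97%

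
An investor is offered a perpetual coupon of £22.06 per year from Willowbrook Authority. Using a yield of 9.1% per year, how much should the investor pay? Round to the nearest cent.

Level perpetuity: PV = C / r = £22.06 / 0.091 = £242.42

£242.42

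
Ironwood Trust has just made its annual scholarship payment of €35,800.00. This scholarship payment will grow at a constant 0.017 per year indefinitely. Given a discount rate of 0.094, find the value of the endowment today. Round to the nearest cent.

€472838.96

D₁ = D₀ × (1 + g) = €35,800.00 × 1.017 = €36,408.6000
Growing perpetuity: P = D₁ / (r − g) = €36,408.6000 / (0.094 − 0.017) = €472,838.96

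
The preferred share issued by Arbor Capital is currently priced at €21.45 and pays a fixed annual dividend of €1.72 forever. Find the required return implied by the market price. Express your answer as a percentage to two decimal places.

P = C/r ⇒ r = C/P = €1.72/€21.45 = 0.080186

8.02%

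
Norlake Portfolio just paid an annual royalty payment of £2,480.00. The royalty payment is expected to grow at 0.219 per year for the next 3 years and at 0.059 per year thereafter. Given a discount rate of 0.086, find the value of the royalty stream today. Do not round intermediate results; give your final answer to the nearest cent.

£146979.89

D_1 = 3023.12000
D_2 = 3685.18328
D_3 = 4492.23842
Terminal value at year 3: TV = D_3×(1+g_2)/(r−g_2) = 4757.28049/0.027 = 176195.57352
P_0 = D_1/(1+r)^1 + D_2/(1+r)^2 + D_3/(1+r)^3 + TV/(1+r)^3
    = 2783.72007 + 3124.63607 + 3507.30328 + 137564.22882 = 146979.88825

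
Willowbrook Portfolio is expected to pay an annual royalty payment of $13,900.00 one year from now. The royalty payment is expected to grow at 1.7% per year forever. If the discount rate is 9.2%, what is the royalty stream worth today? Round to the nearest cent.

$185333.33

Growing perpetuity: P = D₁ / (r − g) = $13,900.0000 / (0.092 − 0.017) = $185,333.33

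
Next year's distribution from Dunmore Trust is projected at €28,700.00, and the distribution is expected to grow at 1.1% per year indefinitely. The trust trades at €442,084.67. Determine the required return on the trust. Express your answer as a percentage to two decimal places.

7.59%

P = D₁/(r − g) ⇒ r = D₁/P + g = €28,700.0000/€442,084.67 + 0.011 = 0.064920 + 0.011 = 0.075920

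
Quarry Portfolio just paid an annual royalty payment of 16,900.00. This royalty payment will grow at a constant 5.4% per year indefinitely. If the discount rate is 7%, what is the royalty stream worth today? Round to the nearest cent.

1113287.50

D₁ = D₀ × (1 + g) = 16,900.00 × 1.054 = 17,812.6000
Growing perpetuity: P = D₁ / (r − g) = 17,812.6000 / (0.07 − 0.054) = 1,113,287.50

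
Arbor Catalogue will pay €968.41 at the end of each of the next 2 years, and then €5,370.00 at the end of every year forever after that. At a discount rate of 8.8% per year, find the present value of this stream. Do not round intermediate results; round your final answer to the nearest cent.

€53258.79

PV of 2-year annuity: €968.41 × [1 − (1+0.088)^−2] / 0.088 = 1708.17346
Perpetuity value at year 2: €5,370.00 / 0.088 = 61022.72727
PV of perpetuity: 61022.72727 / (1+0.088)^2 = 51550.61168
Total PV = 1708.17346 + 51550.61168 = 53258.78514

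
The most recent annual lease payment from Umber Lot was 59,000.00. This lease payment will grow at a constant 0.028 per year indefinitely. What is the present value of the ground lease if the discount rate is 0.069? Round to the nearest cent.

D₁ = D₀ × (1 + g) = 59,000.00 × 1.028 = 60,652.0000
Growing perpetuity: P = D₁ / (r − g) = 60,652.0000 / (0.069 − 0.028) = 1,479,317.07

1479317.07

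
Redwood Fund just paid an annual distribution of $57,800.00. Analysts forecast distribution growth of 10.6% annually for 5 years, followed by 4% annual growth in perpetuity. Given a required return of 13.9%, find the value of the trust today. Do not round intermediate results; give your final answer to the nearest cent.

D_1 = 63926.80000
D_2 = 70703.04080
D_3 = 78197.56312
D_4 = 86486.50482
D_5 = 95654.07433
Terminal value at year 5: TV = D_5×(1+g_2)/(r−g_2) = 99480.23730/0.099 = 1004850.88181
P_0 = D_1/(1+r)^1 + D_2/(1+r)^2 + D_3/(1+r)^3 + D_4/(1+r)^4 + D_5/(1+r)^5 + TV/(1+r)^5
    = 56125.37313 + 54499.26487 + 52920.26949 + 51387.02200 + 49898.19695 + 524183.07908 = 789013.20552

$789013.21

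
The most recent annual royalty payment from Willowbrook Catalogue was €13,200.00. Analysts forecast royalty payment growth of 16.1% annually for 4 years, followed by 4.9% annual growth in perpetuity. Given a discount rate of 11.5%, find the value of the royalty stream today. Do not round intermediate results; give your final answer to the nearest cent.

D_1 = 15325.20000
D_2 = 17792.55720
D_3 = 20657.15891
D_4 = 23982.96149
Terminal value at year 4: TV = D_4×(1+g_2)/(r−g_2) = 25158.12661/0.066 = 381183.73647
P_0 = D_1/(1+r)^1 + D_2/(1+r)^2 + D_3/(1+r)^3 + D_4/(1+r)^4 + TV/(1+r)^4
    = 13744.57399 + 14311.61471 + 14902.04904 + 15516.84210 + 246623.74785 = 305098.82769

€305098.83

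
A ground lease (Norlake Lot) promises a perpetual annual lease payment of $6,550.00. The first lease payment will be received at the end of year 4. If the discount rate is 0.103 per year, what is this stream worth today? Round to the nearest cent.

Value at end of year 3: C / r = $6,550.00 / 0.103 = $63,592.2330
Discount to today: PV = $63,592.2330 / (1 + 0.103)^3 = $63,592.2330 / 1.341920 = $47,389.00

$47389.00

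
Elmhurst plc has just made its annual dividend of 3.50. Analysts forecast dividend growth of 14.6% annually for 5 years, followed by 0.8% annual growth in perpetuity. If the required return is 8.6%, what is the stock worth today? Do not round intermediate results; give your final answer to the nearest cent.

D_1 = 4.01100
D_2 = 4.59661
D_3 = 5.26771
D_4 = 6.03680
D_5 = 6.91817
Terminal value at year 5: TV = D_5×(1+g_2)/(r−g_2) = 6.97351/0.078 = 89.40402
P_0 = D_1/(1+r)^1 + D_2/(1+r)^2 + D_3/(1+r)^3 + D_4/(1+r)^4 + D_5/(1+r)^5 + TV/(1+r)^5
    = 3.69337 + 3.89742 + 4.11275 + 4.33997 + 4.57975 + 59.18449 = 79.80777

79.81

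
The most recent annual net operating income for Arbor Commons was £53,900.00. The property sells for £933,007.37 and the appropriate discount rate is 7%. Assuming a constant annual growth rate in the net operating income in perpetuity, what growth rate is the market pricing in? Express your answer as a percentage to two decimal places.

P = D₀(1+g)/(r−g) ⇒ P(r−g) = D₀(1+g) ⇒ g(P+D₀) = P·r − D₀
g = (P·r − D₀)/(P + D₀) = (£933,007.37×0.07 − £53,900.00) / (£933,007.37 + £53,900.00) = 0.011562

1.16%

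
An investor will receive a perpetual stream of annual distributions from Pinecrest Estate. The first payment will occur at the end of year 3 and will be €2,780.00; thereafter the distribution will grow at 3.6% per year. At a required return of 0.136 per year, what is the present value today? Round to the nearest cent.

€21542.10

Value at end of year 2: C₁ / (r − g) = €2,780.00 / (0.136 − 0.036) = €27,800.0000
Discount to today: PV = €27,800.0000 / (1 + 0.136)^2 = €27,800.0000 / 1.290496 = €21,542.10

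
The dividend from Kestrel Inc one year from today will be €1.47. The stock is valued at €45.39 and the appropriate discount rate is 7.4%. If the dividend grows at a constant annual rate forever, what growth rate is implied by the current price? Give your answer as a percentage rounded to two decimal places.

4.16%

P = D₁/(r−g) ⇒ g = r − D₁/P = 0.074 − €1.47/€45.39 = 0.041614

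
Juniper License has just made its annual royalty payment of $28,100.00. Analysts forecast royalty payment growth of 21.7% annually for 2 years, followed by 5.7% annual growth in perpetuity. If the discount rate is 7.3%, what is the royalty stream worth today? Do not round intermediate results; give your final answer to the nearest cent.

D_1 = 34197.70000
D_2 = 41618.60090
Terminal value at year 2: TV = D_2×(1+g_2)/(r−g_2) = 43990.86115/0.016 = 2749428.82196
P_0 = D_1/(1+r)^1 + D_2/(1+r)^2 + TV/(1+r)^2
    = 31871.10904 + 36148.31286 + 2388047.91850 = 2456067.34040

$2456067.34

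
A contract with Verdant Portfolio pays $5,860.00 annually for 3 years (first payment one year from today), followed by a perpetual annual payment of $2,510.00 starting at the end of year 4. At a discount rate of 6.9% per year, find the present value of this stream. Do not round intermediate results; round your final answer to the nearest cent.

$45184.36

PV of 3-year annuity: $5,860.00 × [1 − (1+0.069)^−3] / 0.069 = 15406.63240
Perpetuity value at year 3: $2,510.00 / 0.069 = 36376.81159
PV of perpetuity: 36376.81159 / (1+0.069)^3 = 29777.72502
Total PV = 15406.63240 + 29777.72502 = 45184.35742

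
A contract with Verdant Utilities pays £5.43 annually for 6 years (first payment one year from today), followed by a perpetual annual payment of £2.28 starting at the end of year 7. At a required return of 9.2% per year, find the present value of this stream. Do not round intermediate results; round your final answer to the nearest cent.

£38.83

PV of 6-year annuity: £5.43 × [1 − (1+0.092)^−6] / 0.092 = 24.21397
Perpetuity value at year 6: £2.28 / 0.092 = 24.78261
PV of perpetuity: 24.78261 / (1+0.092)^6 = 14.61542
Total PV = 24.21397 + 14.61542 = 38.82939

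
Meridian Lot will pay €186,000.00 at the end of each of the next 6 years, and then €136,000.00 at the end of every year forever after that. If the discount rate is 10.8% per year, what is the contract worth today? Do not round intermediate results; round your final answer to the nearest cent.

PV of 6-year annuity: €186,000.00 × [1 − (1+0.108)^−6] / 0.108 = 791434.54203
Perpetuity value at year 6: €136,000.00 / 0.108 = 1259259.25926
PV of perpetuity: 1259259.25926 / (1+0.108)^6 = 680575.93820
Total PV = 791434.54203 + 680575.93820 = 1472010.48024

€1472010.48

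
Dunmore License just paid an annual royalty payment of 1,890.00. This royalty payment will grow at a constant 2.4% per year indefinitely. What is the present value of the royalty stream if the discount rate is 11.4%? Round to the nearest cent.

D₁ = D₀ × (1 + g) = 1,890.00 × 1.024 = 1,935.3600
Growing perpetuity: P = D₁ / (r − g) = 1,935.3600 / (0.114 − 0.024) = 21,504.00

21504.00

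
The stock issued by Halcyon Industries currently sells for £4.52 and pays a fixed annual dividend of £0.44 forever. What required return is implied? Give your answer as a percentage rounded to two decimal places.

P = C/r ⇒ r = C/P = £0.44/£4.52 = 0.097345

9.73%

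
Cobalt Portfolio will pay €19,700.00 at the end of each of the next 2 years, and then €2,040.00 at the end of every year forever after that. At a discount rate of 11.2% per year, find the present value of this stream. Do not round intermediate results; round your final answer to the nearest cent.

PV of 2-year annuity: €19,700.00 × [1 − (1+0.112)^−2] / 0.112 = 33647.32674
Perpetuity value at year 2: €2,040.00 / 0.112 = 18214.28571
PV of perpetuity: 18214.28571 / (1+0.112)^2 = 14729.99401
Total PV = 33647.32674 + 14729.99401 = 48377.32075

€48377.32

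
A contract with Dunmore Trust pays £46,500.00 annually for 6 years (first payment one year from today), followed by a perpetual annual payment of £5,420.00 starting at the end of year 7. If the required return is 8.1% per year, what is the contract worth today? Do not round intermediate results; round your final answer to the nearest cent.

PV of 6-year annuity: £46,500.00 × [1 − (1+0.081)^−6] / 0.081 = 214313.33207
Perpetuity value at year 6: £5,420.00 / 0.081 = 66913.58025
PV of perpetuity: 66913.58025 / (1+0.081)^6 = 41933.40262
Total PV = 214313.33207 + 41933.40262 = 256246.73469

£256246.73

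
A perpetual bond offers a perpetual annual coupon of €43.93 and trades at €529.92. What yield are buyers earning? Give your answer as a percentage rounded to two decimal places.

8.29%

P = C/r ⇒ r = C/P = €43.93/€529.92 = 0.082899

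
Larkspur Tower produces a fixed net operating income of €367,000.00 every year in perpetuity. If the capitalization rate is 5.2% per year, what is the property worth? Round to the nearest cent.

Level perpetuity: PV = C / r = €367,000.00 / 0.052 = €7,057,692.31

€7057692.31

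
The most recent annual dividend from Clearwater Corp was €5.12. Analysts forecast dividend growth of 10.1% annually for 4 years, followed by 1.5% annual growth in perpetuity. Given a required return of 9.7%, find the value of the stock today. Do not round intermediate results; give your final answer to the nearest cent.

€84.97

D_1 = 5.63712
D_2 = 6.20647
D_3 = 6.83332
D_4 = 7.52349
Terminal value at year 4: TV = D_4×(1+g_2)/(r−g_2) = 7.63634/0.082 = 93.12610
P_0 = D_1/(1+r)^1 + D_2/(1+r)^2 + D_3/(1+r)^3 + D_4/(1+r)^4 + TV/(1+r)^4
    = 5.13867 + 5.15741 + 5.17621 + 5.19509 + 64.30503 = 84.97240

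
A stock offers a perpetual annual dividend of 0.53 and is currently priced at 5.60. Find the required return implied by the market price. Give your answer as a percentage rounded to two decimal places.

P = C/r ⇒ r = C/P = 0.53/5.60 = 0.094643

9.46%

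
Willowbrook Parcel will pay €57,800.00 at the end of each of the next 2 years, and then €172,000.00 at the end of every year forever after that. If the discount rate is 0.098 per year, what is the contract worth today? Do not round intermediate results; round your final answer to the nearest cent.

PV of 2-year annuity: €57,800.00 × [1 − (1+0.098)^−2] / 0.098 = 100583.93967
Perpetuity value at year 2: €172,000.00 / 0.098 = 1755102.04082
PV of perpetuity: 1755102.04082 / (1+0.098)^2 = 1455786.51101
Total PV = 100583.93967 + 1455786.51101 = 1556370.45068

€1556370.45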